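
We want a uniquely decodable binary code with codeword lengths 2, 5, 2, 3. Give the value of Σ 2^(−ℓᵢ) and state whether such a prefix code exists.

0.65625; yes

With common denominator 2^5 = 32: Σ 2^(−ℓᵢ) = 8/32 + 1/32 + 8/32 + 4/32 = 21/32 = 0.65625.
Kraft's inequality requires Σ ≤ 1; here Σ = 0.65625 ≤ 1, so such a prefix code exists.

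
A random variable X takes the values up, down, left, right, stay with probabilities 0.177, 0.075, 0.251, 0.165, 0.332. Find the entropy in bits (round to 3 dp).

H = −Σ pᵢ log₂ pᵢ.
−0.177·log₂(0.177) = 0.4422
−0.075·log₂(0.075) = 0.2803
−0.251·log₂(0.251) = 0.5006
−0.165·log₂(0.165) = 0.4289
−0.332·log₂(0.332) = 0.5281
Sum ≈ 2.1800 → 2.180 bits.

2.180 bits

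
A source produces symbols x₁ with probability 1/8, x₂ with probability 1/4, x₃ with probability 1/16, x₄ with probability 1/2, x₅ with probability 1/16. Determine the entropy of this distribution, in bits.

Each probability is a power of 1/2, so log₂(1/p) is an integer.
H = Σ p·log₂(1/p) = 1/8·3 + 1/4·2 + 1/16·4 + 1/2·1 + 1/16·4 = 1.875 bits.

1.875 bits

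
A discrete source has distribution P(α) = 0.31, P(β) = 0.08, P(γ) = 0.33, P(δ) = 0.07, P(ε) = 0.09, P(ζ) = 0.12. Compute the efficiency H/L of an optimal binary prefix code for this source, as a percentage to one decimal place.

97.1%

Entropy H = −Σ p log₂ p ≈ 2.2914 bits.
Huffman merges: 7/100+2/25→3/20; 9/100+3/25→21/100; 3/20+21/100→9/25; 31/100+33/100→16/25; 9/25+16/25→1. L = 59/25 ≈ 2.3600.
Efficiency = H/L = 2.2914/2.3600 = 97.1%.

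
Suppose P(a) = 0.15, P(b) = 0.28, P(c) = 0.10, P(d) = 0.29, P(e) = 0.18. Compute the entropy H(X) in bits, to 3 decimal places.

H = −Σ pᵢ log₂ pᵢ.
−0.15·log₂(0.15) = 0.4105
−0.28·log₂(0.28) = 0.5142
−0.10·log₂(0.10) = 0.3322
−0.29·log₂(0.29) = 0.5179
−0.18·log₂(0.18) = 0.4453
Sum ≈ 2.2202 → 2.220 bits.

2.220 bits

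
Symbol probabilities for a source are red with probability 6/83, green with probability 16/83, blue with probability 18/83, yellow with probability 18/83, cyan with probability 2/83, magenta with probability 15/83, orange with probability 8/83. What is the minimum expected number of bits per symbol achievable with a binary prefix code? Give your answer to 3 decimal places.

2.663 bits/symbol

Repeatedly combine the two least-probable nodes; the expected code length is the sum of the merged weights.
merge 2/83 + 6/83 → 8/83
merge 8/83 + 8/83 → 16/83
merge 15/83 + 16/83 → 31/83
merge 16/83 + 18/83 → 34/83
merge 18/83 + 31/83 → 49/83
merge 34/83 + 49/83 → 1
L = 8/83 + 16/83 + 31/83 + 34/83 + 49/83 + 1 = 221/83 ≈ 2.663 bits/symbol.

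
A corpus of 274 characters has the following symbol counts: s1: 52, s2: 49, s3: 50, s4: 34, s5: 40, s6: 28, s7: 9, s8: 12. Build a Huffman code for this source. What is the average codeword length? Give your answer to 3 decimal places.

2.883 bits/symbol

Probabilities are the counts divided by 274.
Repeatedly combine the two least-probable nodes; the expected code length is the sum of the merged weights.
merge 9/274 + 6/137 → 21/274
merge 21/274 + 14/137 → 49/274
merge 17/137 + 20/137 → 37/137
merge 49/274 + 49/274 → 49/137
merge 25/137 + 26/137 → 51/137
merge 37/137 + 49/137 → 86/137
merge 51/137 + 86/137 → 1
L = 21/274 + 49/274 + 37/137 + 49/137 + 51/137 + 86/137 + 1 = 395/137 ≈ 2.883 bits/symbol.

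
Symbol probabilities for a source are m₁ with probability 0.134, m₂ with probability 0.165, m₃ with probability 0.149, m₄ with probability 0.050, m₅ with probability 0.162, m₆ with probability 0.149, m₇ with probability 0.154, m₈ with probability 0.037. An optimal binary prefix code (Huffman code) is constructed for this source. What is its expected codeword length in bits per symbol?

2.922 bits/symbol

Repeatedly combine the two least-probable nodes; the expected code length is the sum of the merged weights.
merge 37/1000 + 1/20 → 87/1000
merge 87/1000 + 67/500 → 221/1000
merge 149/1000 + 149/1000 → 149/500
merge 77/500 + 81/500 → 79/250
merge 33/200 + 221/1000 → 193/500
merge 149/500 + 79/250 → 307/500
merge 193/500 + 307/500 → 1
L = 87/1000 + 221/1000 + 149/500 + 79/250 + 193/500 + 307/500 + 1 = 1461/500 = 2.922 bits/symbol.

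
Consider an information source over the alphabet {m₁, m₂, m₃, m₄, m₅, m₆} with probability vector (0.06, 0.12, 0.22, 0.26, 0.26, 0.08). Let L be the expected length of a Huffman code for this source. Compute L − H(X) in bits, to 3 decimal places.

0.007 bits

Entropy H = −Σ p log₂ p ≈ 2.3933 bits.
Huffman merges: 3/50+2/25→7/50; 3/25+7/50→13/50; 11/50+13/50→12/25; 13/50+13/50→13/25; 12/25+13/25→1. L = 12/5 ≈ 2.4000.
L − H = 2.4000 − 2.3933 = 0.007 bits.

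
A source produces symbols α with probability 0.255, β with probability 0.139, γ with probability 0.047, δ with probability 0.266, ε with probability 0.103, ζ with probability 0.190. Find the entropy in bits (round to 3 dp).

H = −Σ pᵢ log₂ pᵢ.
−0.255·log₂(0.255) = 0.5027
−0.139·log₂(0.139) = 0.3957
−0.047·log₂(0.047) = 0.2073
−0.266·log₂(0.266) = 0.5082
−0.103·log₂(0.103) = 0.3378
−0.190·log₂(0.190) = 0.4552
Sum ≈ 2.4069 → 2.407 bits.

2.407 bits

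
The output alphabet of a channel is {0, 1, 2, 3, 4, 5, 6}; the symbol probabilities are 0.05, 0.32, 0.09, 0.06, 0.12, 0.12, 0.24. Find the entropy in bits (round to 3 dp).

2.527 bits

H = −Σ pᵢ log₂ pᵢ.
−0.05·log₂(0.05) = 0.2161
−0.32·log₂(0.32) = 0.5260
−0.09·log₂(0.09) = 0.3127
−0.06·log₂(0.06) = 0.2435
−0.12·log₂(0.12) = 0.3671
−0.12·log₂(0.12) = 0.3671
−0.24·log₂(0.24) = 0.4941
Sum ≈ 2.5266 → 2.527 bits.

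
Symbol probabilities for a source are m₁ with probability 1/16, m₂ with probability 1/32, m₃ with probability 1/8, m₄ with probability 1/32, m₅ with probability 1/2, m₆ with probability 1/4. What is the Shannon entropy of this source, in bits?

Each probability is a power of 1/2, so log₂(1/p) is an integer.
H = Σ p·log₂(1/p) = 1/16·4 + 1/32·5 + 1/8·3 + 1/32·5 + 1/2·1 + 1/4·2 = 1.9375 bits.

1.9375 bits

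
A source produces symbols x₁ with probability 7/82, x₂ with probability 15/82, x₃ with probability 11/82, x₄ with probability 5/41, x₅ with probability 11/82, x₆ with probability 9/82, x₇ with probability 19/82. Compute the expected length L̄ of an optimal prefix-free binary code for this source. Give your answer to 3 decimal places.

2.768 bits/symbol

Repeatedly combine the two least-probable nodes; the expected code length is the sum of the merged weights.
merge 7/82 + 9/82 → 8/41
merge 5/41 + 11/82 → 21/82
merge 11/82 + 15/82 → 13/41
merge 8/41 + 19/82 → 35/82
merge 21/82 + 13/41 → 47/82
merge 35/82 + 47/82 → 1
L = 8/41 + 21/82 + 13/41 + 35/82 + 47/82 + 1 = 227/82 ≈ 2.768 bits/symbol.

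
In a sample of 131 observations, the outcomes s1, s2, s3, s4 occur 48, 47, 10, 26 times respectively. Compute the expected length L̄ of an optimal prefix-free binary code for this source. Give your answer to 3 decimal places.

Probabilities are the counts divided by 131.
Repeatedly combine the two least-probable nodes; the expected code length is the sum of the merged weights.
merge 10/131 + 26/131 → 36/131
merge 36/131 + 47/131 → 83/131
merge 48/131 + 83/131 → 1
L = 36/131 + 83/131 + 1 = 250/131 ≈ 1.908 bits/symbol.

1.908 bits/symbol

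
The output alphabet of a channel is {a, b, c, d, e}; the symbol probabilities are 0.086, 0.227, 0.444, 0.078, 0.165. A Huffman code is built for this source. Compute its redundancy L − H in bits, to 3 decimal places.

0.023 bits

Entropy H = −Σ p log₂ p ≈ 2.0261 bits.
Huffman merges: 39/500+43/500→41/250; 41/250+33/200→329/1000; 227/1000+329/1000→139/250; 111/250+139/250→1. L = 2049/1000 ≈ 2.0490.
L − H = 2.0490 − 2.0261 = 0.023 bits.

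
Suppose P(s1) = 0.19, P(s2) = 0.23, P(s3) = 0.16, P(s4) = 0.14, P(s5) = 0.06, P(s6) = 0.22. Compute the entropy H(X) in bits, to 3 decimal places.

2.487 bits

H = −Σ pᵢ log₂ pᵢ.
−0.19·log₂(0.19) = 0.4552
−0.23·log₂(0.23) = 0.4877
−0.16·log₂(0.16) = 0.4230
−0.14·log₂(0.14) = 0.3971
−0.06·log₂(0.06) = 0.2435
−0.22·log₂(0.22) = 0.4806
Sum ≈ 2.4871 → 2.487 bits.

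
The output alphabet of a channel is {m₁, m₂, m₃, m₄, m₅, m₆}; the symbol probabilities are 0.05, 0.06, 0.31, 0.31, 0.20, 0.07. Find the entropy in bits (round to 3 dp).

H = −Σ pᵢ log₂ pᵢ.
−0.05·log₂(0.05) = 0.2161
−0.06·log₂(0.06) = 0.2435
−0.31·log₂(0.31) = 0.5238
−0.31·log₂(0.31) = 0.5238
−0.20·log₂(0.20) = 0.4644
−0.07·log₂(0.07) = 0.2686
Sum ≈ 2.2402 → 2.240 bits.

2.240 bits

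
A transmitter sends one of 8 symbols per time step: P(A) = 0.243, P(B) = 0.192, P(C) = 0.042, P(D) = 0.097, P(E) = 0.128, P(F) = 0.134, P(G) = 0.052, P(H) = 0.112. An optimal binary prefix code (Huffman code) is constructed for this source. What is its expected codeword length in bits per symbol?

2.85 bits/symbol

Repeatedly combine the two least-probable nodes; the expected code length is the sum of the merged weights.
merge 21/500 + 13/250 → 47/500
merge 47/500 + 97/1000 → 191/1000
merge 14/125 + 16/125 → 6/25
merge 67/500 + 191/1000 → 13/40
merge 24/125 + 6/25 → 54/125
merge 243/1000 + 13/40 → 71/125
merge 54/125 + 71/125 → 1
L = 47/500 + 191/1000 + 6/25 + 13/40 + 54/125 + 71/125 + 1 = 57/20 = 2.85 bits/symbol.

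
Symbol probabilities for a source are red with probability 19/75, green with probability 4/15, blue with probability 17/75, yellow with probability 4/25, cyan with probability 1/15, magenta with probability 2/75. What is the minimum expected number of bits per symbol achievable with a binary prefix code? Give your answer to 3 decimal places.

2.347 bits/symbol

Repeatedly combine the two least-probable nodes; the expected code length is the sum of the merged weights.
merge 2/75 + 1/15 → 7/75
merge 7/75 + 4/25 → 19/75
merge 17/75 + 19/75 → 12/25
merge 19/75 + 4/15 → 13/25
merge 12/25 + 13/25 → 1
L = 7/75 + 19/75 + 12/25 + 13/25 + 1 = 176/75 ≈ 2.347 bits/symbol.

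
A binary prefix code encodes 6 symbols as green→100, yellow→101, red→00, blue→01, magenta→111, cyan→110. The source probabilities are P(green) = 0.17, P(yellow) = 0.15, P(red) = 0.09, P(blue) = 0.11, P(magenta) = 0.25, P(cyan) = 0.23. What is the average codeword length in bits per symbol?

L̄ = Σ pᵢ·ℓᵢ = 0.17·3 + 0.15·3 + 0.09·2 + 0.11·2 + 0.25·3 + 0.23·3 = 2.8 bits/symbol.

2.8 bits/symbol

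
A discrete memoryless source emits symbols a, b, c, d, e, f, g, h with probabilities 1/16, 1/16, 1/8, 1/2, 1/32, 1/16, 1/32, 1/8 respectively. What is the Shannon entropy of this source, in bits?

Each probability is a power of 1/2, so log₂(1/p) is an integer.
H = Σ p·log₂(1/p) = 1/16·4 + 1/16·4 + 1/8·3 + 1/2·1 + 1/32·5 + 1/16·4 + 1/32·5 + 1/8·3 = 2.3125 bits.

2.3125 bits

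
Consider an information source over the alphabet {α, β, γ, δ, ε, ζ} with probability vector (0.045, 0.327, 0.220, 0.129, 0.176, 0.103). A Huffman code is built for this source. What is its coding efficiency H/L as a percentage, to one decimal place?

97.7%

Entropy H = −Σ p log₂ p ≈ 2.3693 bits.
Huffman merges: 9/200+103/1000→37/250; 129/1000+37/250→277/1000; 22/125+11/50→99/250; 277/1000+327/1000→151/250; 99/250+151/250→1. L = 97/40 ≈ 2.4250.
Efficiency = H/L = 2.3693/2.4250 = 97.7%.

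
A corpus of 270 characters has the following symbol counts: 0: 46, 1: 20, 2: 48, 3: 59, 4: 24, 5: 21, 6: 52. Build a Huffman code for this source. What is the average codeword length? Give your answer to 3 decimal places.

Probabilities are the counts divided by 270.
Repeatedly combine the two least-probable nodes; the expected code length is the sum of the merged weights.
merge 2/27 + 7/90 → 41/270
merge 4/45 + 41/270 → 13/54
merge 23/135 + 8/45 → 47/135
merge 26/135 + 59/270 → 37/90
merge 13/54 + 47/135 → 53/90
merge 37/90 + 53/90 → 1
L = 41/270 + 13/54 + 47/135 + 37/90 + 53/90 + 1 = 74/27 ≈ 2.741 bits/symbol.

2.741 bits/symbol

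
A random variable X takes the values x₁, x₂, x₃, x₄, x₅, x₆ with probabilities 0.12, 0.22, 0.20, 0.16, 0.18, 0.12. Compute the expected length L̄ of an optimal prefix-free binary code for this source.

2.58 bits/symbol

Repeatedly combine the two least-probable nodes; the expected code length is the sum of the merged weights.
merge 3/25 + 3/25 → 6/25
merge 4/25 + 9/50 → 17/50
merge 1/5 + 11/50 → 21/50
merge 6/25 + 17/50 → 29/50
merge 21/50 + 29/50 → 1
L = 6/25 + 17/50 + 21/50 + 29/50 + 1 = 129/50 = 2.58 bits/symbol.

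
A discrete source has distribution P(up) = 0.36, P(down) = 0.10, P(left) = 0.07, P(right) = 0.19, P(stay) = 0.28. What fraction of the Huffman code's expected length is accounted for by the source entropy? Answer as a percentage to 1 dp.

96.8%

Entropy H = −Σ p log₂ p ≈ 2.1008 bits.
Huffman merges: 7/100+1/10→17/100; 17/100+19/100→9/25; 7/25+9/25→16/25; 9/25+16/25→1. L = 217/100 ≈ 2.1700.
Efficiency = H/L = 2.1008/2.1700 = 96.8%.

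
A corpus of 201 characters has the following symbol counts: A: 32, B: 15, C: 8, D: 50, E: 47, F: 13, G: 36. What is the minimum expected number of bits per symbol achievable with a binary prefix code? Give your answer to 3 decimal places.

Probabilities are the counts divided by 201.
Repeatedly combine the two least-probable nodes; the expected code length is the sum of the merged weights.
merge 8/201 + 13/201 → 7/67
merge 5/67 + 7/67 → 12/67
merge 32/201 + 12/67 → 68/201
merge 12/67 + 47/201 → 83/201
merge 50/201 + 68/201 → 118/201
merge 83/201 + 118/201 → 1
L = 7/67 + 12/67 + 68/201 + 83/201 + 118/201 + 1 = 527/201 ≈ 2.622 bits/symbol.

2.622 bits/symbol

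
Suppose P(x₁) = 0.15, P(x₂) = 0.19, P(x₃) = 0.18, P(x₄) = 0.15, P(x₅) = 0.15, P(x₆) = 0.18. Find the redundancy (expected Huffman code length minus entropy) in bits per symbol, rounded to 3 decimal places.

Entropy H = −Σ p log₂ p ≈ 2.5775 bits.
Huffman merges: 3/20+3/20→3/10; 3/20+9/50→33/100; 9/50+19/100→37/100; 3/10+33/100→63/100; 37/100+63/100→1. L = 263/100 ≈ 2.6300.
L − H = 2.6300 − 2.5775 = 0.053 bits.

0.053 bits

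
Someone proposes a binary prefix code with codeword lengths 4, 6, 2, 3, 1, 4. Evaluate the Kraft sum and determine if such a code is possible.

1.015625; no

With common denominator 2^6 = 64: Σ 2^(−ℓᵢ) = 4/64 + 1/64 + 16/64 + 8/64 + 32/64 + 4/64 = 65/64 = 1.015625.
Kraft's inequality requires Σ ≤ 1; here Σ = 1.015625 > 1, so no such prefix code exists.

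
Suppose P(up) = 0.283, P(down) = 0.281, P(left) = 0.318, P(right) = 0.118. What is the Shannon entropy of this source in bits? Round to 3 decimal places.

1.919 bits

H = −Σ pᵢ log₂ pᵢ.
−0.283·log₂(0.283) = 0.5154
−0.281·log₂(0.281) = 0.5146
−0.318·log₂(0.318) = 0.5256
−0.118·log₂(0.118) = 0.3638
Sum ≈ 1.9194 → 1.919 bits.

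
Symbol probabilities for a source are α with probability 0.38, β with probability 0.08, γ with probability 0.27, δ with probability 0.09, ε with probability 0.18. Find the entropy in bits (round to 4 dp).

2.0899 bits

H = −Σ pᵢ log₂ pᵢ.
−0.38·log₂(0.38) = 0.5305
−0.08·log₂(0.08) = 0.2915
−0.27·log₂(0.27) = 0.5100
−0.09·log₂(0.09) = 0.3127
−0.18·log₂(0.18) = 0.4453
Sum ≈ 2.0899 → 2.0899 bits.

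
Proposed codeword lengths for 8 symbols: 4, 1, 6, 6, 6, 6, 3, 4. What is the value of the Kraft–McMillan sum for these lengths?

0.8125

With common denominator 2^6 = 64: Σ 2^(−ℓᵢ) = 4/64 + 32/64 + 1/64 + 1/64 + 1/64 + 1/64 + 8/64 + 4/64 = 52/64 = 0.8125.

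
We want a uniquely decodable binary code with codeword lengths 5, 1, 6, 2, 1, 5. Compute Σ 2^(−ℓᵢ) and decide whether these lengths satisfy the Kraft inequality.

With common denominator 2^6 = 64: Σ 2^(−ℓᵢ) = 2/64 + 32/64 + 1/64 + 16/64 + 32/64 + 2/64 = 85/64 = 1.328125.
Kraft's inequality requires Σ ≤ 1; here Σ = 1.328125 > 1, so no such prefix code exists.

1.328125; no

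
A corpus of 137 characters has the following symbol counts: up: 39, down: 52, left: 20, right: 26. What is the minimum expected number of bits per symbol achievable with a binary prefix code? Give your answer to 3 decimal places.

Probabilities are the counts divided by 137.
Repeatedly combine the two least-probable nodes; the expected code length is the sum of the merged weights.
merge 20/137 + 26/137 → 46/137
merge 39/137 + 46/137 → 85/137
merge 52/137 + 85/137 → 1
L = 46/137 + 85/137 + 1 = 268/137 ≈ 1.956 bits/symbol.

1.956 bits/symbol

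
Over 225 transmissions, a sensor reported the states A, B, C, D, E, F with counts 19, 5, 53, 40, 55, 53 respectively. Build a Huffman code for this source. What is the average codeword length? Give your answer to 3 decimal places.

Probabilities are the counts divided by 225.
Repeatedly combine the two least-probable nodes; the expected code length is the sum of the merged weights.
merge 1/45 + 19/225 → 8/75
merge 8/75 + 8/45 → 64/225
merge 53/225 + 53/225 → 106/225
merge 11/45 + 64/225 → 119/225
merge 106/225 + 119/225 → 1
L = 8/75 + 64/225 + 106/225 + 119/225 + 1 = 538/225 ≈ 2.391 bits/symbol.

2.391 bits/symbol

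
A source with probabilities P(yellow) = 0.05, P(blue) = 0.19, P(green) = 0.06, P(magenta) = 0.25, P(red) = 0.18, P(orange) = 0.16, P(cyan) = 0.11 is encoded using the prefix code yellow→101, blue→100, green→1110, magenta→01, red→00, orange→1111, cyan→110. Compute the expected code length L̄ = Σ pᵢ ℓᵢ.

2.79 bits/symbol

L̄ = Σ pᵢ·ℓᵢ = 0.05·3 + 0.19·3 + 0.06·4 + 0.25·2 + 0.18·2 + 0.16·4 + 0.11·3 = 2.79 bits/symbol.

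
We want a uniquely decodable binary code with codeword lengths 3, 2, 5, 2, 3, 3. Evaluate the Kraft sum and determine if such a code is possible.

With common denominator 2^5 = 32: Σ 2^(−ℓᵢ) = 4/32 + 8/32 + 1/32 + 8/32 + 4/32 + 4/32 = 29/32 = 0.90625.
Kraft's inequality requires Σ ≤ 1; here Σ = 0.90625 ≤ 1, so such a prefix code exists.

0.90625; yes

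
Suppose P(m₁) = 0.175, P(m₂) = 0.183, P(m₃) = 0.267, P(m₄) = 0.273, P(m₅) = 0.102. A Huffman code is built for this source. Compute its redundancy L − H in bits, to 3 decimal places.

0.033 bits

Entropy H = −Σ p log₂ p ≈ 2.2443 bits.
Huffman merges: 51/500+7/40→277/1000; 183/1000+267/1000→9/20; 273/1000+277/1000→11/20; 9/20+11/20→1. L = 2277/1000 ≈ 2.2770.
L − H = 2.2770 − 2.2443 = 0.033 bits.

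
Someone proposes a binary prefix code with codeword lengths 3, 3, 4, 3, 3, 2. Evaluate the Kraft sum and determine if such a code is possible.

With common denominator 2^4 = 16: Σ 2^(−ℓᵢ) = 2/16 + 2/16 + 1/16 + 2/16 + 2/16 + 4/16 = 13/16 = 0.8125.
Kraft's inequality requires Σ ≤ 1; here Σ = 0.8125 ≤ 1, so such a prefix code exists.

0.8125; yes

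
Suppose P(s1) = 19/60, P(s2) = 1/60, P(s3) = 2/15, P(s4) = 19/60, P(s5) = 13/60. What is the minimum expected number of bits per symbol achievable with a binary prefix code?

2.15 bits/symbol

Repeatedly combine the two least-probable nodes; the expected code length is the sum of the merged weights.
merge 1/60 + 2/15 → 3/20
merge 3/20 + 13/60 → 11/30
merge 19/60 + 19/60 → 19/30
merge 11/30 + 19/30 → 1
L = 3/20 + 11/30 + 19/30 + 1 = 43/20 = 2.15 bits/symbol.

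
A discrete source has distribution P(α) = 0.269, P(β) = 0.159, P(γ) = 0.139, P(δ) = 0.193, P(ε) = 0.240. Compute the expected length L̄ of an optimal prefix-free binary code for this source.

2.298 bits/symbol

Repeatedly combine the two least-probable nodes; the expected code length is the sum of the merged weights.
merge 139/1000 + 159/1000 → 149/500
merge 193/1000 + 6/25 → 433/1000
merge 269/1000 + 149/500 → 567/1000
merge 433/1000 + 567/1000 → 1
L = 149/500 + 433/1000 + 567/1000 + 1 = 1149/500 = 2.298 bits/symbol.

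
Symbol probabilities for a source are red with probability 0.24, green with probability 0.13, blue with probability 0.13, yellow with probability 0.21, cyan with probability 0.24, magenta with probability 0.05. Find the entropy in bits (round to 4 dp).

H = −Σ pᵢ log₂ pᵢ.
−0.24·log₂(0.24) = 0.4941
−0.13·log₂(0.13) = 0.3826
−0.13·log₂(0.13) = 0.3826
−0.21·log₂(0.21) = 0.4728
−0.24·log₂(0.24) = 0.4941
−0.05·log₂(0.05) = 0.2161
Sum ≈ 2.4425 → 2.4425 bits.

2.4425 bits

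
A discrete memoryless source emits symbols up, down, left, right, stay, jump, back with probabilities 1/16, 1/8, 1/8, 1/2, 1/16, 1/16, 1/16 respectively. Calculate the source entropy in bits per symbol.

Each probability is a power of 1/2, so log₂(1/p) is an integer.
H = Σ p·log₂(1/p) = 1/16·4 + 1/8·3 + 1/8·3 + 1/2·1 + 1/16·4 + 1/16·4 + 1/16·4 = 2.25 bits.

2.25 bits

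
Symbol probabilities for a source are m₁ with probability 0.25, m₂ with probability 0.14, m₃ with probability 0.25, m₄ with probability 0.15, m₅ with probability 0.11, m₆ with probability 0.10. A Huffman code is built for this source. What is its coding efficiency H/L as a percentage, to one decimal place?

99.6%

Entropy H = −Σ p log₂ p ≈ 2.4901 bits.
Huffman merges: 1/10+11/100→21/100; 7/50+3/20→29/100; 21/100+1/4→23/50; 1/4+29/100→27/50; 23/50+27/50→1. L = 5/2 ≈ 2.5000.
Efficiency = H/L = 2.4901/2.5000 = 99.6%.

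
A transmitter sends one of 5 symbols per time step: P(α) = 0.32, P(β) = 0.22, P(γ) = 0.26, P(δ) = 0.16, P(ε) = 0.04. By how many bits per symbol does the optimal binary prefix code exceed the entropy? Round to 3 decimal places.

Entropy H = −Σ p log₂ p ≈ 2.1207 bits.
Huffman merges: 1/25+4/25→1/5; 1/5+11/50→21/50; 13/50+8/25→29/50; 21/50+29/50→1. L = 11/5 ≈ 2.2000.
L − H = 2.2000 − 2.1207 = 0.079 bits.

0.079 bits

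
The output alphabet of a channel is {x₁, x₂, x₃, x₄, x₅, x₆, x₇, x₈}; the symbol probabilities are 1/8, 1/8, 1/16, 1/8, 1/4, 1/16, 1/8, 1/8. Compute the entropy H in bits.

2.875 bits

Each probability is a power of 1/2, so log₂(1/p) is an integer.
H = Σ p·log₂(1/p) = 1/8·3 + 1/8·3 + 1/16·4 + 1/8·3 + 1/4·2 + 1/16·4 + 1/8·3 + 1/8·3 = 2.875 bits.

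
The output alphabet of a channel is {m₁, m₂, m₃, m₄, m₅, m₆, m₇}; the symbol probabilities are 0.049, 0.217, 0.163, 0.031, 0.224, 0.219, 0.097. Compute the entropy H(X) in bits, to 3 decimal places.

H = −Σ pᵢ log₂ pᵢ.
−0.049·log₂(0.049) = 0.2132
−0.217·log₂(0.217) = 0.4783
−0.163·log₂(0.163) = 0.4266
−0.031·log₂(0.031) = 0.1554
−0.224·log₂(0.224) = 0.4835
−0.219·log₂(0.219) = 0.4798
−0.097·log₂(0.097) = 0.3265
Sum ≈ 2.5633 → 2.563 bits.

2.563 bits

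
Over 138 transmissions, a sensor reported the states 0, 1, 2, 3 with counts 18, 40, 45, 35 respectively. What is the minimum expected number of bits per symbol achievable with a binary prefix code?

2 bits/symbol

Probabilities are the counts divided by 138.
Repeatedly combine the two least-probable nodes; the expected code length is the sum of the merged weights.
merge 3/23 + 35/138 → 53/138
merge 20/69 + 15/46 → 85/138
merge 53/138 + 85/138 → 1
L = 53/138 + 85/138 + 1 = 2 bits/symbol.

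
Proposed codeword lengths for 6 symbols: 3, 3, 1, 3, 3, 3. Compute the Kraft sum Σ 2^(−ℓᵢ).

With common denominator 2^3 = 8: Σ 2^(−ℓᵢ) = 1/8 + 1/8 + 4/8 + 1/8 + 1/8 + 1/8 = 9/8 = 1.125.

1.125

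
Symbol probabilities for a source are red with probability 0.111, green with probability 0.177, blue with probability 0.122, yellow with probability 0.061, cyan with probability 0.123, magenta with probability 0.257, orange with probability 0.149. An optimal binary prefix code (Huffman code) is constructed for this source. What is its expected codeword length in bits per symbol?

Repeatedly combine the two least-probable nodes; the expected code length is the sum of the merged weights.
merge 61/1000 + 111/1000 → 43/250
merge 61/500 + 123/1000 → 49/200
merge 149/1000 + 43/250 → 321/1000
merge 177/1000 + 49/200 → 211/500
merge 257/1000 + 321/1000 → 289/500
merge 211/500 + 289/500 → 1
L = 43/250 + 49/200 + 321/1000 + 211/500 + 289/500 + 1 = 1369/500 = 2.738 bits/symbol.

2.738 bits/symbol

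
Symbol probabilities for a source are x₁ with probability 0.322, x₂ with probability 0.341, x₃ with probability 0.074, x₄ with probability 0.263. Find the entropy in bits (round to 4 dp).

1.8404 bits

H = −Σ pᵢ log₂ pᵢ.
−0.322·log₂(0.322) = 0.5264
−0.341·log₂(0.341) = 0.5293
−0.074·log₂(0.074) = 0.2780
−0.263·log₂(0.263) = 0.5068
Sum ≈ 1.8404 → 1.8404 bits.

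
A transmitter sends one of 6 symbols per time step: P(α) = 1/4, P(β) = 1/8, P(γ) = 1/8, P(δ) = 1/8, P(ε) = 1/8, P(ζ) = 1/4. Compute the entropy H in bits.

Each probability is a power of 1/2, so log₂(1/p) is an integer.
H = Σ p·log₂(1/p) = 1/4·2 + 1/8·3 + 1/8·3 + 1/8·3 + 1/8·3 + 1/4·2 = 2.5 bits.

2.5 bits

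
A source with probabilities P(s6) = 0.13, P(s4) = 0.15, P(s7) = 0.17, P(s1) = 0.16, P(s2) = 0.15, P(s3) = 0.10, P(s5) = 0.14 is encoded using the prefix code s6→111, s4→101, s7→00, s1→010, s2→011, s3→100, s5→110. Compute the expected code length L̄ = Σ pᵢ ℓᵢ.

2.83 bits/symbol

L̄ = Σ pᵢ·ℓᵢ = 0.13·3 + 0.15·3 + 0.17·2 + 0.16·3 + 0.15·3 + 0.10·3 + 0.14·3 = 2.83 bits/symbol.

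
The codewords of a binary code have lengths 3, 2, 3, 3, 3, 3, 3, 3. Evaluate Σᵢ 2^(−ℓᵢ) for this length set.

With common denominator 2^3 = 8: Σ 2^(−ℓᵢ) = 1/8 + 2/8 + 1/8 + 1/8 + 1/8 + 1/8 + 1/8 + 1/8 = 9/8 = 1.125.

1.125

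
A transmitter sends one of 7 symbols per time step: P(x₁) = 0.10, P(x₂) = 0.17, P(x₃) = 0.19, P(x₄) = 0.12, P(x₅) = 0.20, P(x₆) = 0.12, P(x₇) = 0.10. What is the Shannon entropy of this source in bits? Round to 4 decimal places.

H = −Σ pᵢ log₂ pᵢ.
−0.10·log₂(0.10) = 0.3322
−0.17·log₂(0.17) = 0.4346
−0.19·log₂(0.19) = 0.4552
−0.12·log₂(0.12) = 0.3671
−0.20·log₂(0.20) = 0.4644
−0.12·log₂(0.12) = 0.3671
−0.10·log₂(0.10) = 0.3322
Sum ≈ 2.7527 → 2.7527 bits.

2.7527 bits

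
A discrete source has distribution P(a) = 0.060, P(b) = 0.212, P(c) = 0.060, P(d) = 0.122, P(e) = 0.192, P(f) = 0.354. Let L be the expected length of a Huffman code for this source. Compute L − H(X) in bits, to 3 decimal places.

Entropy H = −Σ p log₂ p ≈ 2.3192 bits.
Huffman merges: 3/50+3/50→3/25; 3/25+61/500→121/500; 24/125+53/250→101/250; 121/500+177/500→149/250; 101/250+149/250→1. L = 1181/500 ≈ 2.3620.
L − H = 2.3620 − 2.3192 = 0.043 bits.

0.043 bits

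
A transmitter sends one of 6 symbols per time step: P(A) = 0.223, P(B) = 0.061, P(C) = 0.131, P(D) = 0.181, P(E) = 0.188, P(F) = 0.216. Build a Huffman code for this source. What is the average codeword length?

2.561 bits/symbol

Repeatedly combine the two least-probable nodes; the expected code length is the sum of the merged weights.
merge 61/1000 + 131/1000 → 24/125
merge 181/1000 + 47/250 → 369/1000
merge 24/125 + 27/125 → 51/125
merge 223/1000 + 369/1000 → 74/125
merge 51/125 + 74/125 → 1
L = 24/125 + 369/1000 + 51/125 + 74/125 + 1 = 2561/1000 = 2.561 bits/symbol.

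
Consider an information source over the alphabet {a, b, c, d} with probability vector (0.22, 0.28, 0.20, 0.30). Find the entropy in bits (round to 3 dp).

H = −Σ pᵢ log₂ pᵢ.
−0.22·log₂(0.22) = 0.4806
−0.28·log₂(0.28) = 0.5142
−0.20·log₂(0.20) = 0.4644
−0.30·log₂(0.30) = 0.5211
Sum ≈ 1.9803 → 1.980 bits.

1.980 bits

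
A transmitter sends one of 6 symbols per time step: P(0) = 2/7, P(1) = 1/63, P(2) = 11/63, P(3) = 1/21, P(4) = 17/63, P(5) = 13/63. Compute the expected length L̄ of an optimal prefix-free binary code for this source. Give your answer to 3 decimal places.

Repeatedly combine the two least-probable nodes; the expected code length is the sum of the merged weights.
merge 1/63 + 1/21 → 4/63
merge 4/63 + 11/63 → 5/21
merge 13/63 + 5/21 → 4/9
merge 17/63 + 2/7 → 5/9
merge 4/9 + 5/9 → 1
L = 4/63 + 5/21 + 4/9 + 5/9 + 1 = 145/63 ≈ 2.302 bits/symbol.

2.302 bits/symbol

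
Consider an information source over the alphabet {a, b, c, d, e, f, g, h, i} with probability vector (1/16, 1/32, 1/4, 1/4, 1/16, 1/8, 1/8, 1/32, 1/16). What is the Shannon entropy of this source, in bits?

2.8125 bits

Each probability is a power of 1/2, so log₂(1/p) is an integer.
H = Σ p·log₂(1/p) = 1/16·4 + 1/32·5 + 1/4·2 + 1/4·2 + 1/16·4 + 1/8·3 + 1/8·3 + 1/32·5 + 1/16·4 = 2.8125 bits.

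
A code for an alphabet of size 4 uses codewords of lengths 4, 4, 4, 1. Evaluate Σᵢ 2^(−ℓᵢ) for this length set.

0.6875

With common denominator 2^4 = 16: Σ 2^(−ℓᵢ) = 1/16 + 1/16 + 1/16 + 8/16 = 11/16 = 0.6875.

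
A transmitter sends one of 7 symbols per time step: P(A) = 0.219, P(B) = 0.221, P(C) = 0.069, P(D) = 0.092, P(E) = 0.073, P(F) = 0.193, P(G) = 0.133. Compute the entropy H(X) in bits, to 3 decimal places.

2.665 bits

H = −Σ pᵢ log₂ pᵢ.
−0.219·log₂(0.219) = 0.4798
−0.221·log₂(0.221) = 0.4813
−0.069·log₂(0.069) = 0.2662
−0.092·log₂(0.092) = 0.3167
−0.073·log₂(0.073) = 0.2756
−0.193·log₂(0.193) = 0.4581
−0.133·log₂(0.133) = 0.3871
Sum ≈ 2.6648 → 2.665 bits.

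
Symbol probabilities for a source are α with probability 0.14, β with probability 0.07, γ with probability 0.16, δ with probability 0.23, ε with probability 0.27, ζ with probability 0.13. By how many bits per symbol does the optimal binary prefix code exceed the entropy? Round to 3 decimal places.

0.031 bits

Entropy H = −Σ p log₂ p ≈ 2.4690 bits.
Huffman merges: 7/100+13/100→1/5; 7/50+4/25→3/10; 1/5+23/100→43/100; 27/100+3/10→57/100; 43/100+57/100→1. L = 5/2 ≈ 2.5000.
L − H = 2.5000 − 2.4690 = 0.031 bits.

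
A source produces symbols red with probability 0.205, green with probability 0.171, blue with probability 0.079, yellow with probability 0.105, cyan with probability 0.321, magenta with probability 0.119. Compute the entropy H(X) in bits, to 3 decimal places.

2.427 bits

H = −Σ pᵢ log₂ pᵢ.
−0.205·log₂(0.205) = 0.4687
−0.171·log₂(0.171) = 0.4357
−0.079·log₂(0.079) = 0.2893
−0.105·log₂(0.105) = 0.3414
−0.321·log₂(0.321) = 0.5262
−0.119·log₂(0.119) = 0.3654
Sum ≈ 2.4268 → 2.427 bits.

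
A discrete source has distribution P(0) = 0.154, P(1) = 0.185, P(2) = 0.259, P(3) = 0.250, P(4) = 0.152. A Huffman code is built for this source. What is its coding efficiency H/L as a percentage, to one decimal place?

99.0%

Entropy H = −Σ p log₂ p ≈ 2.2839 bits.
Huffman merges: 19/125+77/500→153/500; 37/200+1/4→87/200; 259/1000+153/500→113/200; 87/200+113/200→1. L = 1153/500 ≈ 2.3060.
Efficiency = H/L = 2.2839/2.3060 = 99.0%.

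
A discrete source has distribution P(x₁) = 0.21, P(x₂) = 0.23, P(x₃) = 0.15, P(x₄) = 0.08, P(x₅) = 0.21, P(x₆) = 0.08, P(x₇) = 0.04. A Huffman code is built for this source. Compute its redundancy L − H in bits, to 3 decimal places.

Entropy H = −Σ p log₂ p ≈ 2.6126 bits.
Huffman merges: 1/25+2/25→3/25; 2/25+3/25→1/5; 3/20+1/5→7/20; 21/100+21/100→21/50; 23/100+7/20→29/50; 21/50+29/50→1. L = 267/100 ≈ 2.6700.
L − H = 2.6700 − 2.6126 = 0.057 bits.

0.057 bits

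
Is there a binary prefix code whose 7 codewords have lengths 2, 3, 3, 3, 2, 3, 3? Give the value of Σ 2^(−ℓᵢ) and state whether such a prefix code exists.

1.125; no

With common denominator 2^3 = 8: Σ 2^(−ℓᵢ) = 2/8 + 1/8 + 1/8 + 1/8 + 2/8 + 1/8 + 1/8 = 9/8 = 1.125.
Kraft's inequality requires Σ ≤ 1; here Σ = 1.125 > 1, so no such prefix code exists.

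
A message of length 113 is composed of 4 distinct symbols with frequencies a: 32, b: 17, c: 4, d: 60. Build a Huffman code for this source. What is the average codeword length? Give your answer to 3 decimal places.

Probabilities are the counts divided by 113.
Repeatedly combine the two least-probable nodes; the expected code length is the sum of the merged weights.
merge 4/113 + 17/113 → 21/113
merge 21/113 + 32/113 → 53/113
merge 53/113 + 60/113 → 1
L = 21/113 + 53/113 + 1 = 187/113 ≈ 1.655 bits/symbol.

1.655 bits/symbol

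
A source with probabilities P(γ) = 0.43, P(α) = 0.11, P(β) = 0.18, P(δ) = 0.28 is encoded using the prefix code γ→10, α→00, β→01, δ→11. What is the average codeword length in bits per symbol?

L̄ = Σ pᵢ·ℓᵢ = 0.43·2 + 0.11·2 + 0.18·2 + 0.28·2 = 2 bits/symbol.

2 bits/symbol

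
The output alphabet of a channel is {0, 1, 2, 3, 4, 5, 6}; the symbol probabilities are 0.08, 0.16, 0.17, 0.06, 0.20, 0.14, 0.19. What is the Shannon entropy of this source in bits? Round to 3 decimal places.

H = −Σ pᵢ log₂ pᵢ.
−0.08·log₂(0.08) = 0.2915
−0.16·log₂(0.16) = 0.4230
−0.17·log₂(0.17) = 0.4346
−0.06·log₂(0.06) = 0.2435
−0.20·log₂(0.20) = 0.4644
−0.14·log₂(0.14) = 0.3971
−0.19·log₂(0.19) = 0.4552
Sum ≈ 2.7094 → 2.709 bits.

2.709 bits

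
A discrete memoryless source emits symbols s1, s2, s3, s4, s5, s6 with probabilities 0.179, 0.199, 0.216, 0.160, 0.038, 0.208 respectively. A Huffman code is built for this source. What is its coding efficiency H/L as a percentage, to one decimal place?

Entropy H = −Σ p log₂ p ≈ 2.4588 bits.
Huffman merges: 19/500+4/25→99/500; 179/1000+99/500→377/1000; 199/1000+26/125→407/1000; 27/125+377/1000→593/1000; 407/1000+593/1000→1. L = 103/40 ≈ 2.5750.
Efficiency = H/L = 2.4588/2.5750 = 95.5%.

95.5%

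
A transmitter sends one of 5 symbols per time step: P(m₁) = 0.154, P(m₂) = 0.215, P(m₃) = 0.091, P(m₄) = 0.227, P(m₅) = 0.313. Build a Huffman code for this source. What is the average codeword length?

Repeatedly combine the two least-probable nodes; the expected code length is the sum of the merged weights.
merge 91/1000 + 77/500 → 49/200
merge 43/200 + 227/1000 → 221/500
merge 49/200 + 313/1000 → 279/500
merge 221/500 + 279/500 → 1
L = 49/200 + 221/500 + 279/500 + 1 = 449/200 = 2.245 bits/symbol.

2.245 bits/symbol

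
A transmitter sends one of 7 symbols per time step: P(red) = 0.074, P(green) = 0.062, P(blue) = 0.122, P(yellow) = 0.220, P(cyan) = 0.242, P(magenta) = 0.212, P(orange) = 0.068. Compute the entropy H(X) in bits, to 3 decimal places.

H = −Σ pᵢ log₂ pᵢ.
−0.074·log₂(0.074) = 0.2780
−0.062·log₂(0.062) = 0.2487
−0.122·log₂(0.122) = 0.3703
−0.220·log₂(0.220) = 0.4806
−0.242·log₂(0.242) = 0.4954
−0.212·log₂(0.212) = 0.4744
−0.068·log₂(0.068) = 0.2637
Sum ≈ 2.6110 → 2.611 bits.

2.611 bits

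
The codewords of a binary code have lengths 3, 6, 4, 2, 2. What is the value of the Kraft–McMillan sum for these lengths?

0.703125

With common denominator 2^6 = 64: Σ 2^(−ℓᵢ) = 8/64 + 1/64 + 4/64 + 16/64 + 16/64 = 45/64 = 0.703125.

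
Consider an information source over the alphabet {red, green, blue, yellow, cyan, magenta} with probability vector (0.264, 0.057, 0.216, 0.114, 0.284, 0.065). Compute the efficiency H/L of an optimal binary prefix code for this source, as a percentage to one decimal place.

99.6%

Entropy H = −Σ p log₂ p ≈ 2.3496 bits.
Huffman merges: 57/1000+13/200→61/500; 57/500+61/500→59/250; 27/125+59/250→113/250; 33/125+71/250→137/250; 113/250+137/250→1. L = 1179/500 ≈ 2.3580.
Efficiency = H/L = 2.3496/2.3580 = 99.6%.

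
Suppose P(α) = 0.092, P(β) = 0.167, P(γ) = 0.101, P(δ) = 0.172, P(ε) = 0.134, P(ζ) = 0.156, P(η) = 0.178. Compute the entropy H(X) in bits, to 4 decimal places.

H = −Σ pᵢ log₂ pᵢ.
−0.092·log₂(0.092) = 0.3167
−0.167·log₂(0.167) = 0.4312
−0.101·log₂(0.101) = 0.3341
−0.172·log₂(0.172) = 0.4368
−0.134·log₂(0.134) = 0.3886
−0.156·log₂(0.156) = 0.4181
−0.178·log₂(0.178) = 0.4432
Sum ≈ 2.7687 → 2.7687 bits.

2.7687 bits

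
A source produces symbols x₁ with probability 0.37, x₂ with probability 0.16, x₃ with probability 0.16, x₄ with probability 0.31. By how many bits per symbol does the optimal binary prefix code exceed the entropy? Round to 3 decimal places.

0.049 bits

Entropy H = −Σ p log₂ p ≈ 1.9006 bits.
Huffman merges: 4/25+4/25→8/25; 31/100+8/25→63/100; 37/100+63/100→1. L = 39/20 ≈ 1.9500.
L − H = 1.9500 − 1.9006 = 0.049 bits.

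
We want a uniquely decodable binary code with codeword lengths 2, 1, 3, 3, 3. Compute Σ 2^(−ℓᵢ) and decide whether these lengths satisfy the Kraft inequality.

With common denominator 2^3 = 8: Σ 2^(−ℓᵢ) = 2/8 + 4/8 + 1/8 + 1/8 + 1/8 = 9/8 = 1.125.
Kraft's inequality requires Σ ≤ 1; here Σ = 1.125 > 1, so no such prefix code exists.

1.125; no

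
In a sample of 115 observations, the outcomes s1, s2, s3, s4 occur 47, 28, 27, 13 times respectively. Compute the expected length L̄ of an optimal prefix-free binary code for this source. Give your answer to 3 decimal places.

Probabilities are the counts divided by 115.
Repeatedly combine the two least-probable nodes; the expected code length is the sum of the merged weights.
merge 13/115 + 27/115 → 8/23
merge 28/115 + 8/23 → 68/115
merge 47/115 + 68/115 → 1
L = 8/23 + 68/115 + 1 = 223/115 ≈ 1.939 bits/symbol.

1.939 bits/symbol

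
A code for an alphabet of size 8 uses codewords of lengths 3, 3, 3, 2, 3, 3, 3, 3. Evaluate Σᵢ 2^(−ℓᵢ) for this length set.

With common denominator 2^3 = 8: Σ 2^(−ℓᵢ) = 1/8 + 1/8 + 1/8 + 2/8 + 1/8 + 1/8 + 1/8 + 1/8 = 9/8 = 1.125.

1.125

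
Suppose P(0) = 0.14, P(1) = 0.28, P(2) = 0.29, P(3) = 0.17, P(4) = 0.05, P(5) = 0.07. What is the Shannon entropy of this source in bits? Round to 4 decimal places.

H = −Σ pᵢ log₂ pᵢ.
−0.14·log₂(0.14) = 0.3971
−0.28·log₂(0.28) = 0.5142
−0.29·log₂(0.29) = 0.5179
−0.17·log₂(0.17) = 0.4346
−0.05·log₂(0.05) = 0.2161
−0.07·log₂(0.07) = 0.2686
Sum ≈ 2.3485 → 2.3485 bits.

2.3485 bits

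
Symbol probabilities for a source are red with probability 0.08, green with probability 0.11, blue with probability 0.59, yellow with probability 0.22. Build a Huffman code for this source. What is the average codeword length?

1.6 bits/symbol

Repeatedly combine the two least-probable nodes; the expected code length is the sum of the merged weights.
merge 2/25 + 11/100 → 19/100
merge 19/100 + 11/50 → 41/100
merge 41/100 + 59/100 → 1
L = 19/100 + 41/100 + 1 = 8/5 = 1.6 bits/symbol.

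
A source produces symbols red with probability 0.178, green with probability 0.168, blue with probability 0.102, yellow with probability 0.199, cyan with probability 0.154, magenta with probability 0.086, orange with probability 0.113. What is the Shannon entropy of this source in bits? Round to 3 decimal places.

2.750 bits

H = −Σ pᵢ log₂ pᵢ.
−0.178·log₂(0.178) = 0.4432
−0.168·log₂(0.168) = 0.4323
−0.102·log₂(0.102) = 0.3359
−0.199·log₂(0.199) = 0.4635
−0.154·log₂(0.154) = 0.4156
−0.086·log₂(0.086) = 0.3044
−0.113·log₂(0.113) = 0.3555
Sum ≈ 2.7505 → 2.750 bits.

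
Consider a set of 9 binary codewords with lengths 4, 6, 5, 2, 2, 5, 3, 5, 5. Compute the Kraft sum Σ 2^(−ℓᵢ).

0.828125

With common denominator 2^6 = 64: Σ 2^(−ℓᵢ) = 4/64 + 1/64 + 2/64 + 16/64 + 16/64 + 2/64 + 8/64 + 2/64 + 2/64 = 53/64 = 0.828125.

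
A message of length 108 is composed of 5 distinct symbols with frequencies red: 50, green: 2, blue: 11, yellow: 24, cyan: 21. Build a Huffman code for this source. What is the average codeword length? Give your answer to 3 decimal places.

Probabilities are the counts divided by 108.
Repeatedly combine the two least-probable nodes; the expected code length is the sum of the merged weights.
merge 1/54 + 11/108 → 13/108
merge 13/108 + 7/36 → 17/54
merge 2/9 + 17/54 → 29/54
merge 25/54 + 29/54 → 1
L = 13/108 + 17/54 + 29/54 + 1 = 71/36 ≈ 1.972 bits/symbol.

1.972 bits/symbol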